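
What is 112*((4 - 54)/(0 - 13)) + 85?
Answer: 6705/13 ≈ 515.77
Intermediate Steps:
112*((4 - 54)/(0 - 13)) + 85 = 112*(-50/(-13)) + 85 = 112*(-50*(-1/13)) + 85 = 112*(50/13) + 85 = 5600/13 + 85 = 6705/13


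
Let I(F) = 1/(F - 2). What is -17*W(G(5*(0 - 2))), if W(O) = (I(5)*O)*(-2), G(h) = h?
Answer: -340/3 ≈ -113.33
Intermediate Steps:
I(F) = 1/(-2 + F)
W(O) = -2*O/3 (W(O) = (O/(-2 + 5))*(-2) = (O/3)*(-2) = -2*O/3)
-17*W(G(5*(0 - 2))) = -(-34)*5*(0 - 2)/3 = -(-34)*5*(-2)/3 = -(-34)*(-10)/3 = -17*20/3 = -340/3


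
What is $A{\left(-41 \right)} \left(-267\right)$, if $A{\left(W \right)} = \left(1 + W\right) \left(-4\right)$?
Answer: $-42720$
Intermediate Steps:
$A{\left(W \right)} = -4 - 4 W$
$A{\left(-41 \right)} \left(-267\right) = \left(-4 - -164\right) \left(-267\right) = \left(-4 + 164\right) \left(-267\right) = 160 \left(-267\right) = -42720$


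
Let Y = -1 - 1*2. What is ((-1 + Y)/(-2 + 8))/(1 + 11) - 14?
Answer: -253/18 ≈ -14.056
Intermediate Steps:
Y = -3 (Y = -1 - 2 = -3)
((-1 + Y)/(-2 + 8))/(1 + 11) - 14 = ((-1 - 3)/(-2 + 8))/(1 + 11) - 14 = -4/6/12 - 14 = -4*⅙*(1/12) - 14 = -⅔*1/12 - 14 = -1/18 - 14 = -253/18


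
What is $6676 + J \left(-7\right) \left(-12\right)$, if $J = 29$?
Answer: $9112$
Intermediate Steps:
$6676 + J \left(-7\right) \left(-12\right) = 6676 + 29 \left(-7\right) \left(-12\right) = 6676 - -2436 = 6676 + 2436 = 9112$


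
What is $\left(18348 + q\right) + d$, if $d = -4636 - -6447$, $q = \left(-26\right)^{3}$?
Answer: $2583$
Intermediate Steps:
$q = -17576$
$d = 1811$ ($d = -4636 + 6447 = 1811$)
$\left(18348 + q\right) + d = \left(18348 - 17576\right) + 1811 = 772 + 1811 = 2583$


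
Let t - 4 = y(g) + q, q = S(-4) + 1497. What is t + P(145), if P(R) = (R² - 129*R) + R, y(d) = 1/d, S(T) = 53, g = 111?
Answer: 446110/111 ≈ 4019.0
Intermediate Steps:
q = 1550 (q = 53 + 1497 = 1550)
P(R) = R² - 128*R
t = 172495/111 (t = 4 + (1/111 + 1550) = 4 + 172051/111 = 172495/111 ≈ 1554.0)
t + P(145) = 172495/111 + 145*(-128 + 145) = 172495/111 + 145*17 = 172495/111 + 2465 = 446110/111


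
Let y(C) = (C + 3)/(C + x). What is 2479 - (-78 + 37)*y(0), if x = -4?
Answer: 9793/4 ≈ 2448.3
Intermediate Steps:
y(C) = (3 + C)/(-4 + C) (y(C) = (C + 3)/(C - 4) = (3 + C)/(-4 + C))
2479 - (-78 + 37)*y(0) = 2479 - (-78 + 37)*(3 + 0)/(-4 + 0) = 2479 - (-41)*3/(-4) = 2479 - (-41)*(-¼*3) = 2479 - (-41)*(-3)/4 = 2479 - 1*123/4 = 2479 - 123/4 = 9793/4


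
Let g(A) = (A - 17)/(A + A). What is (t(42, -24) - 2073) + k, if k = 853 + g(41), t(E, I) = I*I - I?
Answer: -25408/41 ≈ -619.71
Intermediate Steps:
t(E, I) = I² - I
g(A) = (-17 + A)/(2*A) (g(A) = (-17 + A)/((2*A)) = (-17 + A)*(1/(2*A)) = (-17 + A)/(2*A))
k = 34985/41 (k = 853 + (½)*(-17 + 41)/41 = 853 + (½)*(1/41)*24 = 853 + 12/41 = 34985/41 ≈ 853.29)
(t(42, -24) - 2073) + k = (-24*(-1 - 24) - 2073) + 34985/41 = (-24*(-25) - 2073) + 34985/41 = (600 - 2073) + 34985/41 = -1473 + 34985/41 = -25408/41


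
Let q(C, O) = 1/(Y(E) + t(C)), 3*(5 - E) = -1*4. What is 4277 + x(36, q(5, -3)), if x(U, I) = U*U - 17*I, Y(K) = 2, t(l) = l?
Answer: 38994/7 ≈ 5570.6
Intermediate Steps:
E = 19/3 (E = 5 - (-1)*4/3 = 5 - 1/3*(-4) = 5 + 4/3 = 19/3 ≈ 6.3333)
q(C, O) = 1/(2 + C)
x(U, I) = U**2 - 17*I
4277 + x(36, q(5, -3)) = 4277 + (36**2 - 17/(2 + 5)) = 4277 + (1296 - 17/7) = 4277 + 9055/7 = 38994/7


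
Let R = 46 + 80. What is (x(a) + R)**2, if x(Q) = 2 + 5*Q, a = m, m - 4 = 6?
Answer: 31684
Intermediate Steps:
m = 10 (m = 4 + 6 = 10)
R = 126
a = 10
(x(a) + R)**2 = ((2 + 5*10) + 126)**2 = ((2 + 50) + 126)**2 = (52 + 126)**2 = 178**2 = 31684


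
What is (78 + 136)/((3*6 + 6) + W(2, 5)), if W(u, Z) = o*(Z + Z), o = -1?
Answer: 107/7 ≈ 15.286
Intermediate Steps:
W(u, Z) = -2*Z (W(u, Z) = -(Z + Z) = -2*Z)
(78 + 136)/((3*6 + 6) + W(2, 5)) = (78 + 136)/((3*6 + 6) - 2*5) = 214/((18 + 6) - 10) = 214/(24 - 10) = 214/14 = 214*(1/14) = 107/7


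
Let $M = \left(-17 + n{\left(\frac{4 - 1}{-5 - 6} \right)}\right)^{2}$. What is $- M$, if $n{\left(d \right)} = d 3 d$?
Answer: $- \frac{4120900}{14641} \approx -281.46$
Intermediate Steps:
$n{\left(d \right)} = 3 d^{2}$ ($n{\left(d \right)} = 3 d d = 3 d^{2}$)
$M = \frac{4120900}{14641}$ ($M = \left(-17 + 3 \left(\frac{4 - 1}{-5 - 6}\right)^{2}\right)^{2} = \left(-17 + 3 \left(\frac{3}{-11}\right)^{2}\right)^{2} = \left(-17 + 3 \left(3 \left(- \frac{1}{11}\right)\right)^{2}\right)^{2} = \left(-17 + 3 \left(- \frac{3}{11}\right)^{2}\right)^{2} = \left(-17 + 3 \cdot \frac{9}{121}\right)^{2} = \left(-17 + \frac{27}{121}\right)^{2} = \left(- \frac{2030}{121}\right)^{2} = \frac{4120900}{14641} \approx 281.46$)
$- M = \left(-1\right) \frac{4120900}{14641} = - \frac{4120900}{14641}$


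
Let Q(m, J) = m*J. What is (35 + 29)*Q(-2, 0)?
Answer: 0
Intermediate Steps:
Q(m, J) = J*m
(35 + 29)*Q(-2, 0) = (35 + 29)*(0*(-2)) = 64*0 = 0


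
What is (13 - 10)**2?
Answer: 9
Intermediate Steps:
(13 - 10)**2 = 3**2 = 9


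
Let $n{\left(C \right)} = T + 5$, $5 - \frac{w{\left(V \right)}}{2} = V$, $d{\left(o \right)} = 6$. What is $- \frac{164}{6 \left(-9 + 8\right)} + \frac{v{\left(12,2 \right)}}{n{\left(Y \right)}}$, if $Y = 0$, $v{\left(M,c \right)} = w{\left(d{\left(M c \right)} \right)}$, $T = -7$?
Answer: $\frac{85}{3} \approx 28.333$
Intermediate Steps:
$w{\left(V \right)} = 10 - 2 V$
$v{\left(M,c \right)} = -2$ ($v{\left(M,c \right)} = 10 - 12 = -2$)
$n{\left(C \right)} = -2$ ($n{\left(C \right)} = -7 + 5 = -2$)
$- \frac{164}{6 \left(-9 + 8\right)} + \frac{v{\left(12,2 \right)}}{n{\left(Y \right)}} = - \frac{164}{6 \left(-9 + 8\right)} - \frac{2}{-2} = - \frac{164}{6 \left(-1\right)} - -1 = - \frac{164}{-6} + 1 = \left(-164\right) \left(- \frac{1}{6}\right) + 1 = \frac{82}{3} + 1 = \frac{85}{3}$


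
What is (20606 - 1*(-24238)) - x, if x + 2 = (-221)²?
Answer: -3995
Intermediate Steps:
x = 48839 (x = -2 + (-221)² = -2 + 48841 = 48839)
(20606 - 1*(-24238)) - x = (20606 - 1*(-24238)) - 1*48839 = (20606 + 24238) - 48839 = 44844 - 48839 = -3995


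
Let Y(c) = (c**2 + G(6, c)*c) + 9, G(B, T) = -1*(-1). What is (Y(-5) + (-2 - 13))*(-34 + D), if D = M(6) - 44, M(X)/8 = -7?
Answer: -1876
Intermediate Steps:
G(B, T) = 1
M(X) = -56 (M(X) = 8*(-7) = -56)
D = -100 (D = -56 - 44 = -100)
Y(c) = 9 + c + c**2 (Y(c) = (c**2 + 1*c) + 9 = (c**2 + c) + 9 = (c + c**2) + 9 = 9 + c + c**2)
(Y(-5) + (-2 - 13))*(-34 + D) = ((9 - 5 + (-5)**2) + (-2 - 13))*(-34 - 100) = ((9 - 5 + 25) - 15)*(-134) = (29 - 15)*(-134) = 14*(-134) = -1876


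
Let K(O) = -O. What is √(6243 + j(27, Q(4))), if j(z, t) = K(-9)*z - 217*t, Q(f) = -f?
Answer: √7354 ≈ 85.755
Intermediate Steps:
j(z, t) = -217*t + 9*z (j(z, t) = (-1*(-9))*z - 217*t = 9*z - 217*t = -217*t + 9*z)
√(6243 + j(27, Q(4))) = √(6243 + (-(-217)*4 + 9*27)) = √(6243 + (-217*(-4) + 243)) = √(6243 + (868 + 243)) = √(6243 + 1111) = √7354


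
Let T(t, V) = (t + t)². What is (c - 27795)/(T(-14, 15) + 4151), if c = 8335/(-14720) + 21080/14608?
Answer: -24902348497/4421549440 ≈ -5.6320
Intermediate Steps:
T(t, V) = 4*t² (T(t, V) = (2*t)² = 4*t²)
c = 2356749/2687872 (c = 8335*(-1/14720) + 21080*(1/14608) = -1667/2944 + 2635/1826 = 2356749/2687872 ≈ 0.87681)
(c - 27795)/(T(-14, 15) + 4151) = (2356749/2687872 - 27795)/(4*(-14)² + 4151) = -74707045491/(2687872*(4*196 + 4151)) = -74707045491/(2687872*(784 + 4151)) = -74707045491/2687872/4935 = -74707045491/2687872*1/4935 = -24902348497/4421549440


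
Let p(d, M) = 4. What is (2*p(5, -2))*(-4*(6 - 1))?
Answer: -160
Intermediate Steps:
(2*p(5, -2))*(-4*(6 - 1)) = (2*4)*(-4*(6 - 1)) = 8*(-4*5) = 8*(-20) = -160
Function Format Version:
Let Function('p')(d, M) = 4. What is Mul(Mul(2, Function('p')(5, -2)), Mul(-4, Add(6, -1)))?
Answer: -160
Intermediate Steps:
Mul(Mul(2, Function('p')(5, -2)), Mul(-4, Add(6, -1))) = Mul(Mul(2, 4), Mul(-4, Add(6, -1))) = Mul(8, Mul(-4, 5)) = Mul(8, -20) = -160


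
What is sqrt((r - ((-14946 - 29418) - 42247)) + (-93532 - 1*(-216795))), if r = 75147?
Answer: 3*sqrt(31669) ≈ 533.87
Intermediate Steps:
sqrt((r - ((-14946 - 29418) - 42247)) + (-93532 - 1*(-216795))) = sqrt((75147 - ((-14946 - 29418) - 42247)) + (-93532 - 1*(-216795))) = sqrt((75147 - (-44364 - 42247)) + (-93532 + 216795)) = sqrt((75147 - 1*(-86611)) + 123263) = sqrt((75147 + 86611) + 123263) = sqrt(161758 + 123263) = sqrt(285021) = 3*sqrt(31669)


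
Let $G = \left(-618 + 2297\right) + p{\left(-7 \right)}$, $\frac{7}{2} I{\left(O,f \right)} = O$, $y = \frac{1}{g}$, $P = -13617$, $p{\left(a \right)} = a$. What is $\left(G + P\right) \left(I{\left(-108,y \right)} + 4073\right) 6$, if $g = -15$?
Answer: $- \frac{2027902650}{7} \approx -2.897 \cdot 10^{8}$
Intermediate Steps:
$y = - \frac{1}{15}$ ($y = \frac{1}{-15} = - \frac{1}{15} \approx -0.066667$)
$I{\left(O,f \right)} = \frac{2 O}{7}$
$G = 1672$ ($G = \left(-618 + 2297\right) - 7 = 1679 - 7 = 1672$)
$\left(G + P\right) \left(I{\left(-108,y \right)} + 4073\right) 6 = \left(1672 - 13617\right) \left(\frac{2}{7} \left(-108\right) + 4073\right) 6 = - 11945 \left(- \frac{216}{7} + 4073\right) 6 = \left(-11945\right) \frac{28295}{7} \cdot 6 = \left(- \frac{337983775}{7}\right) 6 = - \frac{2027902650}{7}$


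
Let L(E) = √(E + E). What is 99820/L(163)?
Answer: 49910*√326/163 ≈ 5528.5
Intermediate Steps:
L(E) = √2*√E (L(E) = √(2*E) = √2*√E)
99820/L(163) = 99820/((√2*√163)) = 99820/(√326) = 99820*(√326/326) = 49910*√326/163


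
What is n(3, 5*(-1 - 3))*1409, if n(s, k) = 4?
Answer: 5636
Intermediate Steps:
n(3, 5*(-1 - 3))*1409 = 4*1409 = 5636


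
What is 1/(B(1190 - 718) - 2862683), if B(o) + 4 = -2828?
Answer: -1/2865515 ≈ -3.4898e-7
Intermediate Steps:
B(o) = -2832 (B(o) = -4 - 2828 = -2832)
1/(B(1190 - 718) - 2862683) = 1/(-2832 - 2862683) = 1/(-2865515) = -1/2865515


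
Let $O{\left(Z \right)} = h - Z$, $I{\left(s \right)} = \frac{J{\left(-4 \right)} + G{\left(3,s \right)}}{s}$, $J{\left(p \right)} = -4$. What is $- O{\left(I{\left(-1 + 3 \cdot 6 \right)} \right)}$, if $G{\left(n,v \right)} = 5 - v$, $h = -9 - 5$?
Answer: $\frac{222}{17} \approx 13.059$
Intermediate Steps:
$h = -14$ ($h = -9 - 5 = -14$)
$I{\left(s \right)} = \frac{1 - s}{s}$ ($I{\left(s \right)} = \frac{-4 - \left(-5 + s\right)}{s} = \frac{1 - s}{s}$)
$O{\left(Z \right)} = -14 - Z$
$- O{\left(I{\left(-1 + 3 \cdot 6 \right)} \right)} = - (-14 - \frac{1 - \left(-1 + 3 \cdot 6\right)}{-1 + 3 \cdot 6}) = - (-14 - \frac{1 - \left(-1 + 18\right)}{-1 + 18}) = - (-14 - \frac{1 - 17}{17}) = - (-14 - \frac{1}{17} \left(-16\right)) = - (-14 - - \frac{16}{17}) = - (-14 + \frac{16}{17}) = \left(-1\right) \left(- \frac{222}{17}\right) = \frac{222}{17}$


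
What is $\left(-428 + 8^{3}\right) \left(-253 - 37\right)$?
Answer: $-24360$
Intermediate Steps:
$\left(-428 + 8^{3}\right) \left(-253 - 37\right) = \left(-428 + 512\right) \left(-290\right) = 84 \left(-290\right) = -24360$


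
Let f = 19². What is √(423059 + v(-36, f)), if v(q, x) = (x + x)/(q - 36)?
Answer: √15229763/6 ≈ 650.42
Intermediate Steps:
f = 361
v(q, x) = 2*x/(-36 + q) (v(q, x) = (2*x)/(-36 + q) = 2*x/(-36 + q))
√(423059 + v(-36, f)) = √(423059 + 2*361/(-36 - 36)) = √(423059 + 2*361/(-72)) = √(423059 + 2*361*(-1/72)) = √(423059 - 361/36) = √(15229763/36) = √15229763/6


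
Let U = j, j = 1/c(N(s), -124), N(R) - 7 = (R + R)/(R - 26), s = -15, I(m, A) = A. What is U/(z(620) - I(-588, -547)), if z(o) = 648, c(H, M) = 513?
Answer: 1/613035 ≈ 1.6312e-6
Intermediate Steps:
N(R) = 7 + 2*R/(-26 + R) (N(R) = 7 + (R + R)/(R - 26) = 7 + (2*R)/(-26 + R) = 7 + 2*R/(-26 + R))
j = 1/513 ≈ 0.0019493
U = 1/513 ≈ 0.0019493
U/(z(620) - I(-588, -547)) = 1/(513*(648 - 1*(-547))) = 1/(513*(648 + 547)) = (1/513)/1195 = (1/513)*(1/1195) = 1/613035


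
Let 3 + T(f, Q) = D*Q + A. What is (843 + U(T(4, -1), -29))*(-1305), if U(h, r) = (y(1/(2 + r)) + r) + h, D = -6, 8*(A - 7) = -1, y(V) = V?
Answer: -25802605/24 ≈ -1.0751e+6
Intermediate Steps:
A = 55/8 (A = 7 + (⅛)*(-1) = 7 - ⅛ = 55/8 ≈ 6.8750)
T(f, Q) = 31/8 - 6*Q (T(f, Q) = -3 + (-6*Q + 55/8) = -3 + (55/8 - 6*Q) = 31/8 - 6*Q)
U(h, r) = h + r + 1/(2 + r) (U(h, r) = (1/(2 + r) + r) + h = (r + 1/(2 + r)) + h = h + r + 1/(2 + r))
(843 + U(T(4, -1), -29))*(-1305) = (843 + (1 + (2 - 29)*((31/8 - 6*(-1)) - 29))/(2 - 29))*(-1305) = (843 + (1 - 27*((31/8 + 6) - 29))/(-27))*(-1305) = (843 - (1 - 27*(79/8 - 29))/27)*(-1305) = (843 - (1 - 27*(-153/8))/27)*(-1305) = (843 - (1 + 4131/8)/27)*(-1305) = (843 - 1/27*4139/8)*(-1305) = (843 - 4139/216)*(-1305) = (177949/216)*(-1305) = -25802605/24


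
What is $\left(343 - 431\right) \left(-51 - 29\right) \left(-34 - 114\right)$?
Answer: $-1041920$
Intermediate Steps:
$\left(343 - 431\right) \left(-51 - 29\right) \left(-34 - 114\right) = - 88 \left(\left(-80\right) \left(-148\right)\right) = \left(-88\right) 11840 = -1041920$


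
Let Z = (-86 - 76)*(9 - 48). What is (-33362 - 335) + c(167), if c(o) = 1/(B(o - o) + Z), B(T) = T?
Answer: -212897645/6318 ≈ -33697.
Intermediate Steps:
Z = 6318 (Z = -162*(-39) = 6318)
c(o) = 1/6318 (c(o) = 1/((o - o) + 6318) = 1/(0 + 6318) = 1/6318)
(-33362 - 335) + c(167) = (-33362 - 335) + 1/6318 = -33697 + 1/6318 = -212897645/6318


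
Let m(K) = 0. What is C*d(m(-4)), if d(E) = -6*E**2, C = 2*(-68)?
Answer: 0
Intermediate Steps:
C = -136
C*d(m(-4)) = -(-816)*0**2 = -(-816)*0 = -136*0 = 0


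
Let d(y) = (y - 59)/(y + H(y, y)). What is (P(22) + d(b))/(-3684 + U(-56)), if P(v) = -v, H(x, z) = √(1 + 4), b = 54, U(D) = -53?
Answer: 64312/10878407 - 5*√5/10878407 ≈ 0.0059109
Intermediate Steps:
H(x, z) = √5
d(y) = (-59 + y)/(y + √5) (d(y) = (y - 59)/(y + √5) = (-59 + y)/(y + √5))
(P(22) + d(b))/(-3684 + U(-56)) = (-1*22 + (-59 + 54)/(54 + √5))/(-3684 - 53) = (-22 - 5/(54 + √5))/(-3737) = (-22 - 5/(54 + √5))*(-1/3737) = 22/3737 + 5/(3737*(54 + √5))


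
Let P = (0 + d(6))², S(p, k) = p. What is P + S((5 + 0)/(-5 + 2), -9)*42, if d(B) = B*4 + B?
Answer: 830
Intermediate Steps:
d(B) = 5*B (d(B) = 4*B + B = 5*B)
P = 900 (P = (0 + 5*6)² = (0 + 30)² = 30² = 900)
P + S((5 + 0)/(-5 + 2), -9)*42 = 900 + ((5 + 0)/(-5 + 2))*42 = 900 + (5/(-3))*42 = 900 + (5*(-⅓))*42 = 900 - 5/3*42 = 900 - 70 = 830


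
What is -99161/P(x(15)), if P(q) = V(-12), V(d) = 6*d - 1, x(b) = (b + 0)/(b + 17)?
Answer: 99161/73 ≈ 1358.4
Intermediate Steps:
x(b) = b/(17 + b)
V(d) = -1 + 6*d
P(q) = -73 (P(q) = -1 + 6*(-12) = -1 - 72 = -73)
-99161/P(x(15)) = -99161/(-73) = -99161*(-1/73) = 99161/73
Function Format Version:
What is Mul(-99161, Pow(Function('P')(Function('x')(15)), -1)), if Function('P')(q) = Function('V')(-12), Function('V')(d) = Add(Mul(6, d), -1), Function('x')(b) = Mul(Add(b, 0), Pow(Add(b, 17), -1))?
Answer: Rational(99161, 73) ≈ 1358.4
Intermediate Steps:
Function('x')(b) = Mul(b, Pow(Add(17, b), -1))
Function('V')(d) = Add(-1, Mul(6, d))
Function('P')(q) = -73 (Function('P')(q) = Add(-1, Mul(6, -12)) = Add(-1, -72) = -73)
Mul(-99161, Pow(Function('P')(Function('x')(15)), -1)) = Mul(-99161, Pow(-73, -1)) = Mul(-99161, Rational(-1, 73)) = Rational(99161, 73)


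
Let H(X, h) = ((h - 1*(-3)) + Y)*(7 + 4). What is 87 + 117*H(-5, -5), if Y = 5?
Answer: 3948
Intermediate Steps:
H(X, h) = 88 + 11*h (H(X, h) = ((h - 1*(-3)) + 5)*(7 + 4) = ((h + 3) + 5)*11 = ((3 + h) + 5)*11 = (8 + h)*11 = 88 + 11*h)
87 + 117*H(-5, -5) = 87 + 117*(88 + 11*(-5)) = 87 + 117*(88 - 55) = 87 + 117*33 = 87 + 3861 = 3948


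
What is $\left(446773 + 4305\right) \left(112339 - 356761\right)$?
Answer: $-110253386916$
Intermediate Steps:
$\left(446773 + 4305\right) \left(112339 - 356761\right) = 451078 \left(-244422\right) = -110253386916$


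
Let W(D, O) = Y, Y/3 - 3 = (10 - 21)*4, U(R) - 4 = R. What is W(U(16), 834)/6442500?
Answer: -41/2147500 ≈ -1.9092e-5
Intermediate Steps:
U(R) = 4 + R
Y = -123 (Y = 9 + 3*((10 - 21)*4) = 9 + 3*(-11*4) = 9 + 3*(-44) = 9 - 132 = -123)
W(D, O) = -123
W(U(16), 834)/6442500 = -123/6442500 = -123*1/6442500 = -41/2147500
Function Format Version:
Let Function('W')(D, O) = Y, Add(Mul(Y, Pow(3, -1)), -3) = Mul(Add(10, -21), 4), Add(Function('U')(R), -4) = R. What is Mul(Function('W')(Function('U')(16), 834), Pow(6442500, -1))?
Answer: Rational(-41, 2147500) ≈ -1.9092e-5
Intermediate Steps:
Function('U')(R) = Add(4, R)
Y = -123 (Y = Add(9, Mul(3, Mul(Add(10, -21), 4))) = Add(9, Mul(3, Mul(-11, 4))) = Add(9, Mul(3, -44)) = Add(9, -132) = -123)
Function('W')(D, O) = -123
Mul(Function('W')(Function('U')(16), 834), Pow(6442500, -1)) = Mul(-123, Pow(6442500, -1)) = Mul(-123, Rational(1, 6442500)) = Rational(-41, 2147500)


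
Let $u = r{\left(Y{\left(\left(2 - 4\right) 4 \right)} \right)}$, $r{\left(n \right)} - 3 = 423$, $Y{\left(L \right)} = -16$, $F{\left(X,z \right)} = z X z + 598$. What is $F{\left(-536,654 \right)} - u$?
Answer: $-229255604$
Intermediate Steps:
$F{\left(X,z \right)} = 598 + X z^{2}$ ($F{\left(X,z \right)} = X z z + 598 = X z^{2} + 598 = 598 + X z^{2}$)
$r{\left(n \right)} = 426$ ($r{\left(n \right)} = 3 + 423 = 426$)
$u = 426$
$F{\left(-536,654 \right)} - u = \left(598 - 536 \cdot 654^{2}\right) - 426 = \left(598 - 229255776\right) - 426 = -229255178 - 426 = -229255604$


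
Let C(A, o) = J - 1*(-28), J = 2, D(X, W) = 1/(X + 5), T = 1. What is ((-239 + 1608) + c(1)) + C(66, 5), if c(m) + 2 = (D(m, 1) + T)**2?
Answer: 50341/36 ≈ 1398.4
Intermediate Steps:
D(X, W) = 1/(5 + X)
c(m) = -2 + (1 + 1/(5 + m))**2 (c(m) = -2 + (1/(5 + m) + 1)**2 = -2 + (1 + 1/(5 + m))**2)
C(A, o) = 30 (C(A, o) = 2 - 1*(-28) = 2 + 28 = 30)
((-239 + 1608) + c(1)) + C(66, 5) = ((-239 + 1608) + (-2 + (6 + 1)**2/(5 + 1)**2)) + 30 = (1369 + (-2 + 7**2/6**2)) + 30 = (1369 + (-2 + (1/36)*49)) + 30 = (1369 + (-2 + 49/36)) + 30 = (1369 - 23/36) + 30 = 49261/36 + 30 = 50341/36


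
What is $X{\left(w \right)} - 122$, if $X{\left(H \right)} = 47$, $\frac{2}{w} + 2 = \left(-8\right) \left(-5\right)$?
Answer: $-75$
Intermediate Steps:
$w = \frac{1}{19}$ ($w = \frac{2}{-2 - -40} = \frac{2}{-2 + 40} = \frac{2}{38} = 2 \cdot \frac{1}{38} = \frac{1}{19} \approx 0.052632$)
$X{\left(w \right)} - 122 = 47 - 122 = -75$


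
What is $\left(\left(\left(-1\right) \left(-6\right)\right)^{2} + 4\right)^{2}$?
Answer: $1600$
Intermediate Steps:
$\left(\left(\left(-1\right) \left(-6\right)\right)^{2} + 4\right)^{2} = \left(6^{2} + 4\right)^{2} = \left(36 + 4\right)^{2} = 40^{2} = 1600$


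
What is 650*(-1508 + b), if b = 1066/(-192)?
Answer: -47222825/48 ≈ -9.8381e+5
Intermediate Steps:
b = -533/96 (b = 1066*(-1/192) = -533/96 ≈ -5.5521)
650*(-1508 + b) = 650*(-1508 - 533/96) = 650*(-145301/96) = -47222825/48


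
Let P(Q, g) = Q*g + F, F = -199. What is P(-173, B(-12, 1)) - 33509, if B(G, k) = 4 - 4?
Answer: -33708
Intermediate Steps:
B(G, k) = 0
P(Q, g) = -199 + Q*g (P(Q, g) = Q*g - 199 = -199 + Q*g)
P(-173, B(-12, 1)) - 33509 = (-199 - 173*0) - 33509 = (-199 + 0) - 33509 = -199 - 33509 = -33708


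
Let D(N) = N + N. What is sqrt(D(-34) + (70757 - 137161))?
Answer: 2*I*sqrt(16618) ≈ 257.82*I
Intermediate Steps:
D(N) = 2*N
sqrt(D(-34) + (70757 - 137161)) = sqrt(2*(-34) + (70757 - 137161)) = sqrt(-68 - 66404) = sqrt(-66472) = 2*I*sqrt(16618)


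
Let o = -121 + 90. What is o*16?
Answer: -496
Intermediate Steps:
o = -31
o*16 = -31*16 = -496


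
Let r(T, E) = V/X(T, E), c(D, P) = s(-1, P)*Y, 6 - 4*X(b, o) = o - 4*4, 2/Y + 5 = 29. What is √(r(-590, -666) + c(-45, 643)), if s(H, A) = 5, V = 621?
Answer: √268062/258 ≈ 2.0068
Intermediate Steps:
Y = 1/12 (Y = 2/(-5 + 29) = 2/24 = 2*(1/24) = 1/12 ≈ 0.083333)
X(b, o) = 11/2 - o/4 (X(b, o) = 3/2 - (o - 4*4)/4 = 3/2 - (o - 16)/4 = 3/2 - (-16 + o)/4 = 3/2 + (4 - o/4) = 11/2 - o/4)
c(D, P) = 5/12 (c(D, P) = 5*(1/12) = 5/12)
r(T, E) = 621/(11/2 - E/4)
√(r(-590, -666) + c(-45, 643)) = √(-2484/(-22 - 666) + 5/12) = √(-2484/(-688) + 5/12) = √(-2484*(-1/688) + 5/12) = √(621/172 + 5/12) = √(1039/258) = √268062/258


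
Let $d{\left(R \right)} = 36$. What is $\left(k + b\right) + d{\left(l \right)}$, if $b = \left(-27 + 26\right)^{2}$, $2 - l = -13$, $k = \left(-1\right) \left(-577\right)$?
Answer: $614$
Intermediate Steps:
$k = 577$
$l = 15$ ($l = 2 - -13 = 2 + 13 = 15$)
$b = 1$ ($b = \left(-1\right)^{2} = 1$)
$\left(k + b\right) + d{\left(l \right)} = \left(577 + 1\right) + 36 = 578 + 36 = 614$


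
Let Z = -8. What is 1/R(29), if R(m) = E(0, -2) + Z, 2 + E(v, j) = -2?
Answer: -1/12 ≈ -0.083333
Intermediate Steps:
E(v, j) = -4 (E(v, j) = -2 - 2 = -4)
R(m) = -12 (R(m) = -4 - 8 = -12)
1/R(29) = 1/(-12) = -1/12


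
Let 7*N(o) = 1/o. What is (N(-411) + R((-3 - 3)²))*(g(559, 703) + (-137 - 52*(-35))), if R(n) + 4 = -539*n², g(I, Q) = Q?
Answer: -4795198116442/2877 ≈ -1.6667e+9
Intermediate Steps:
N(o) = 1/(7*o)
R(n) = -4 - 539*n²
(N(-411) + R((-3 - 3)²))*(g(559, 703) + (-137 - 52*(-35))) = ((⅐)/(-411) + (-4 - 539*(-3 - 3)⁴))*(703 + (-137 - 52*(-35))) = ((⅐)*(-1/411) + (-4 - 539*((-6)²)²))*(703 + (-137 + 1820)) = (-1/2877 + (-4 - 539*36²))*(703 + 1683) = (-1/2877 + (-4 - 539*1296))*2386 = (-1/2877 + (-4 - 698544))*2386 = (-1/2877 - 698548)*2386 = -2009722597/2877*2386 = -4795198116442/2877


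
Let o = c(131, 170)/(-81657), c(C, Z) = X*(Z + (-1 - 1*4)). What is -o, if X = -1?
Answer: -55/27219 ≈ -0.0020206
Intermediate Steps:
c(C, Z) = 5 - Z (c(C, Z) = -(Z + (-1 - 1*4)) = -(Z + (-1 - 4)) = -(Z - 5) = -(-5 + Z) = 5 - Z)
o = 55/27219 (o = (5 - 1*170)/(-81657) = (5 - 170)*(-1/81657) = -165*(-1/81657) = 55/27219 ≈ 0.0020206)
-o = -1*55/27219 = -55/27219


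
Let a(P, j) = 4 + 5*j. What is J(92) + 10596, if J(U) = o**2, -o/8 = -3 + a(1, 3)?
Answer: 26980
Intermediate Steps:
o = -128 (o = -8*(-3 + (4 + 5*3)) = -8*(-3 + (4 + 15)) = -8*(-3 + 19) = -8*16 = -128)
J(U) = 16384 (J(U) = (-128)**2 = 16384)
J(92) + 10596 = 16384 + 10596 = 26980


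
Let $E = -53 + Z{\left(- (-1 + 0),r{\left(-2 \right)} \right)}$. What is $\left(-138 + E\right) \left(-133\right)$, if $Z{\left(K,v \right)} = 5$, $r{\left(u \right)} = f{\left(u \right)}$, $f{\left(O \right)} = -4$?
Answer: $24738$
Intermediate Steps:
$r{\left(u \right)} = -4$
$E = -48$ ($E = -53 + 5 = -48$)
$\left(-138 + E\right) \left(-133\right) = \left(-138 - 48\right) \left(-133\right) = \left(-186\right) \left(-133\right) = 24738$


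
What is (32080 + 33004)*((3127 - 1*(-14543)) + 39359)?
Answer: 3711675436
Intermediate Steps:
(32080 + 33004)*((3127 - 1*(-14543)) + 39359) = 65084*((3127 + 14543) + 39359) = 65084*(17670 + 39359) = 65084*57029 = 3711675436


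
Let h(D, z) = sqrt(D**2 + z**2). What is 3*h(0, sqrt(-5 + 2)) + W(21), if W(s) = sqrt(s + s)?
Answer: sqrt(42) + 3*I*sqrt(3) ≈ 6.4807 + 5.1962*I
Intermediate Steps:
W(s) = sqrt(2)*sqrt(s) (W(s) = sqrt(2*s) = sqrt(2)*sqrt(s))
3*h(0, sqrt(-5 + 2)) + W(21) = 3*sqrt(0**2 + (sqrt(-5 + 2))**2) + sqrt(2)*sqrt(21) = 3*sqrt(0 + (sqrt(-3))**2) + sqrt(42) = 3*sqrt(0 + (I*sqrt(3))**2) + sqrt(42) = 3*sqrt(0 - 3) + sqrt(42) = 3*sqrt(-3) + sqrt(42) = 3*(I*sqrt(3)) + sqrt(42) = 3*I*sqrt(3) + sqrt(42) = sqrt(42) + 3*I*sqrt(3)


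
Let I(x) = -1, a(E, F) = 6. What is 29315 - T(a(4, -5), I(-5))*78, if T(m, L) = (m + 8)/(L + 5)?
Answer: 29042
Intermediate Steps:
T(m, L) = (8 + m)/(5 + L)
29315 - T(a(4, -5), I(-5))*78 = 29315 - (8 + 6)/(5 - 1)*78 = 29315 - 14/4*78 = 29315 - (1/4)*14*78 = 29315 - 7*78/2 = 29315 - 1*273 = 29315 - 273 = 29042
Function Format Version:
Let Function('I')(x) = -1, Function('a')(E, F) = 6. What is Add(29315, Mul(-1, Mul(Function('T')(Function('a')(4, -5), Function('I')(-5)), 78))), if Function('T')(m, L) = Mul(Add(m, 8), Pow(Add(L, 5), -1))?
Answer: 29042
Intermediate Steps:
Function('T')(m, L) = Mul(Pow(Add(5, L), -1), Add(8, m)) (Function('T')(m, L) = Mul(Add(8, m), Pow(Add(5, L), -1)) = Mul(Pow(Add(5, L), -1), Add(8, m)))
Add(29315, Mul(-1, Mul(Function('T')(Function('a')(4, -5), Function('I')(-5)), 78))) = Add(29315, Mul(-1, Mul(Mul(Pow(Add(5, -1), -1), Add(8, 6)), 78))) = Add(29315, Mul(-1, Mul(Mul(Pow(4, -1), 14), 78))) = Add(29315, Mul(-1, Mul(Mul(Rational(1, 4), 14), 78))) = Add(29315, Mul(-1, Mul(Rational(7, 2), 78))) = Add(29315, Mul(-1, 273)) = Add(29315, -273) = 29042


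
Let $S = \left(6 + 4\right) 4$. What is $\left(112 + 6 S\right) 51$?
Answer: $17952$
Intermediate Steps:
$S = 40$ ($S = 10 \cdot 4 = 40$)
$\left(112 + 6 S\right) 51 = \left(112 + 6 \cdot 40\right) 51 = \left(112 + 240\right) 51 = 352 \cdot 51 = 17952$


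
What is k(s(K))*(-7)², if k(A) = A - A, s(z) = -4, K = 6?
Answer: 0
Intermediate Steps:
k(A) = 0
k(s(K))*(-7)² = 0*(-7)² = 0*49 = 0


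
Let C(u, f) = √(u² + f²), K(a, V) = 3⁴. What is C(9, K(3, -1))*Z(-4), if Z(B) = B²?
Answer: 144*√82 ≈ 1304.0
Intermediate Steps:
K(a, V) = 81
C(u, f) = √(f² + u²)
C(9, K(3, -1))*Z(-4) = √(81² + 9²)*(-4)² = √(6561 + 81)*16 = √6642*16 = (9*√82)*16 = 144*√82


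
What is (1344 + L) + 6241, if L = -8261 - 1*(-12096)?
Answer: 11420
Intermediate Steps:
L = 3835 (L = -8261 + 12096 = 3835)
(1344 + L) + 6241 = (1344 + 3835) + 6241 = 5179 + 6241 = 11420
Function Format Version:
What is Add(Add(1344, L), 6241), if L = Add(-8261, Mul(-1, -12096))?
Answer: 11420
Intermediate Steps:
L = 3835 (L = Add(-8261, 12096) = 3835)
Add(Add(1344, L), 6241) = Add(Add(1344, 3835), 6241) = Add(5179, 6241) = 11420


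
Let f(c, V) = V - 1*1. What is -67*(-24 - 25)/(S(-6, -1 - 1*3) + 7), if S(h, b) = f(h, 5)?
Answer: 3283/11 ≈ 298.45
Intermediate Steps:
f(c, V) = -1 + V (f(c, V) = V - 1 = -1 + V)
S(h, b) = 4 (S(h, b) = -1 + 5 = 4)
-67*(-24 - 25)/(S(-6, -1 - 1*3) + 7) = -67*(-24 - 25)/(4 + 7) = -(-3283)/11 = -67*(-49/11) = 3283/11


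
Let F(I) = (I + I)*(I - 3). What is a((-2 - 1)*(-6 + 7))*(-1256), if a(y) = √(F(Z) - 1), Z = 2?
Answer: -1256*I*√5 ≈ -2808.5*I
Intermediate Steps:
F(I) = 2*I*(-3 + I) (F(I) = (2*I)*(-3 + I) = 2*I*(-3 + I))
a(y) = I*√5 (a(y) = √(2*2*(-3 + 2) - 1) = √(2*2*(-1) - 1) = √(-4 - 1) = √(-5) = I*√5)
a((-2 - 1)*(-6 + 7))*(-1256) = (I*√5)*(-1256) = -1256*I*√5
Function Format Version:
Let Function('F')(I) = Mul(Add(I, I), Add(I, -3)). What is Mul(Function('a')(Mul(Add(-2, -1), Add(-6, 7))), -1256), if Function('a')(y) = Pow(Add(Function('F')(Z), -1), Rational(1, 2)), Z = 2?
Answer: Mul(-1256, I, Pow(5, Rational(1, 2))) ≈ Mul(-2808.5, I)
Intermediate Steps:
Function('F')(I) = Mul(2, I, Add(-3, I)) (Function('F')(I) = Mul(Mul(2, I), Add(-3, I)) = Mul(2, I, Add(-3, I)))
Function('a')(y) = Mul(I, Pow(5, Rational(1, 2))) (Function('a')(y) = Pow(Add(Mul(2, 2, Add(-3, 2)), -1), Rational(1, 2)) = Pow(Add(Mul(2, 2, -1), -1), Rational(1, 2)) = Pow(Add(-4, -1), Rational(1, 2)) = Pow(-5, Rational(1, 2)) = Mul(I, Pow(5, Rational(1, 2))))
Mul(Function('a')(Mul(Add(-2, -1), Add(-6, 7))), -1256) = Mul(Mul(I, Pow(5, Rational(1, 2))), -1256) = Mul(-1256, I, Pow(5, Rational(1, 2)))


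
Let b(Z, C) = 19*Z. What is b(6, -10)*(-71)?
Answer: -8094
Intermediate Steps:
b(6, -10)*(-71) = (19*6)*(-71) = 114*(-71) = -8094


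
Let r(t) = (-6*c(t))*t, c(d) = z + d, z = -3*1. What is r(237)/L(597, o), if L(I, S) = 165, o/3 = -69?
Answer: -110916/55 ≈ -2016.7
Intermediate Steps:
o = -207 (o = 3*(-69) = -207)
z = -3
c(d) = -3 + d
r(t) = t*(18 - 6*t) (r(t) = (-6*(-3 + t))*t = (18 - 6*t)*t = t*(18 - 6*t))
r(237)/L(597, o) = (6*237*(3 - 1*237))/165 = (6*237*(3 - 237))*(1/165) = (6*237*(-234))*(1/165) = -332748*1/165 = -110916/55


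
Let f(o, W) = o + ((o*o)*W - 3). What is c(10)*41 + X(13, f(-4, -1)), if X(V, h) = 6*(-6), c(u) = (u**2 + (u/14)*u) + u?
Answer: 33368/7 ≈ 4766.9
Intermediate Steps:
c(u) = u + 15*u**2/14 (c(u) = (u**2 + (u*(1/14))*u) + u = (u**2 + (u/14)*u) + u = (u**2 + u**2/14) + u = 15*u**2/14 + u = u + 15*u**2/14)
f(o, W) = -3 + o + W*o**2 (f(o, W) = o + (o**2*W - 3) = o + (W*o**2 - 3) = o + (-3 + W*o**2) = -3 + o + W*o**2)
X(V, h) = -36
c(10)*41 + X(13, f(-4, -1)) = ((1/14)*10*(14 + 15*10))*41 - 36 = ((1/14)*10*(14 + 150))*41 - 36 = ((1/14)*10*164)*41 - 36 = (820/7)*41 - 36 = 33620/7 - 36 = 33368/7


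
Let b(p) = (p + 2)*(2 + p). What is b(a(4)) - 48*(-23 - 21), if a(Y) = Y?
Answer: 2148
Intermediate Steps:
b(p) = (2 + p)² (b(p) = (2 + p)*(2 + p) = (2 + p)²)
b(a(4)) - 48*(-23 - 21) = (2 + 4)² - 48*(-23 - 21) = 6² - 48*(-44) = 36 + 2112 = 2148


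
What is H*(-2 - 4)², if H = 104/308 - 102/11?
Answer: -24768/77 ≈ -321.66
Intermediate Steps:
H = -688/77 (H = 104*(1/308) - 102*1/11 = 26/77 - 102/11 = -688/77 ≈ -8.9351)
H*(-2 - 4)² = -688*(-2 - 4)²/77 = -688/77*(-6)² = -688/77*36 = -24768/77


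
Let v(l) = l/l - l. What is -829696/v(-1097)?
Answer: -414848/549 ≈ -755.64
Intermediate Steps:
v(l) = 1 - l
-829696/v(-1097) = -829696/(1 - 1*(-1097)) = -829696/(1 + 1097) = -829696/1098 = -829696*1/1098 = -414848/549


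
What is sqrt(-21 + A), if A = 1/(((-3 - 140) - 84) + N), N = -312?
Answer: 2*I*sqrt(31130)/77 ≈ 4.5828*I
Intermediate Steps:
A = -1/539 (A = 1/(((-3 - 140) - 84) - 312) = 1/((-143 - 84) - 312) = 1/(-227 - 312) = 1/(-539) = -1/539 ≈ -0.0018553)
sqrt(-21 + A) = sqrt(-21 - 1/539) = sqrt(-11320/539) = 2*I*sqrt(31130)/77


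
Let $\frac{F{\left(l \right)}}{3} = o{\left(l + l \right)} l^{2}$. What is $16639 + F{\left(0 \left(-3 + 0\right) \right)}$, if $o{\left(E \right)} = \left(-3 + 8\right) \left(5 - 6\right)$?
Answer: $16639$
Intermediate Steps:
$o{\left(E \right)} = -5$ ($o{\left(E \right)} = 5 \left(-1\right) = -5$)
$F{\left(l \right)} = - 15 l^{2}$ ($F{\left(l \right)} = 3 \left(- 5 l^{2}\right) = - 15 l^{2}$)
$16639 + F{\left(0 \left(-3 + 0\right) \right)} = 16639 - 15 \left(0 \left(-3 + 0\right)\right)^{2} = 16639 - 15 \left(0 \left(-3\right)\right)^{2} = 16639 - 15 \cdot 0^{2} = 16639 - 0 = 16639 + 0 = 16639$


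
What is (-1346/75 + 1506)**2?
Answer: 12455452816/5625 ≈ 2.2143e+6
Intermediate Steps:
(-1346/75 + 1506)**2 = (111604/75)**2 = 12455452816/5625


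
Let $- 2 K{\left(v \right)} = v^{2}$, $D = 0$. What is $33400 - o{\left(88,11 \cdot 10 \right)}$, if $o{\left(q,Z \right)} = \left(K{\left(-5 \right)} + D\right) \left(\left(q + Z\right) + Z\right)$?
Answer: $37250$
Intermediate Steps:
$K{\left(v \right)} = - \frac{v^{2}}{2}$
$o{\left(q,Z \right)} = - 25 Z - \frac{25 q}{2}$ ($o{\left(q,Z \right)} = \left(- \frac{\left(-5\right)^{2}}{2} + 0\right) \left(\left(q + Z\right) + Z\right) = \left(\left(- \frac{1}{2}\right) 25 + 0\right) \left(\left(Z + q\right) + Z\right) = \left(- \frac{25}{2} + 0\right) \left(q + 2 Z\right) = - \frac{25 \left(q + 2 Z\right)}{2} = - 25 Z - \frac{25 q}{2}$)
$33400 - o{\left(88,11 \cdot 10 \right)} = 33400 - \left(- 25 \cdot 11 \cdot 10 - 1100\right) = 33400 - \left(\left(-25\right) 110 - 1100\right) = 33400 - \left(-2750 - 1100\right) = 33400 - -3850 = 33400 + 3850 = 37250$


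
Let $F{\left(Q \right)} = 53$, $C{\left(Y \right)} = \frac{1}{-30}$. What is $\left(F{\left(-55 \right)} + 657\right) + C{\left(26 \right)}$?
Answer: $\frac{21299}{30} \approx 709.97$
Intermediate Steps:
$C{\left(Y \right)} = - \frac{1}{30}$
$\left(F{\left(-55 \right)} + 657\right) + C{\left(26 \right)} = \left(53 + 657\right) - \frac{1}{30} = 710 - \frac{1}{30} = \frac{21299}{30}$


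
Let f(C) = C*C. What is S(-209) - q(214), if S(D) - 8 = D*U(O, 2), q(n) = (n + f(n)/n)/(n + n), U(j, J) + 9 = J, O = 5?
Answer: 1470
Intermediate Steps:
f(C) = C²
U(j, J) = -9 + J
q(n) = 1 (q(n) = (n + n²/n)/(n + n) = (n + n)/((2*n)) = (2*n)*(1/(2*n)) = 1)
S(D) = 8 - 7*D (S(D) = 8 + D*(-9 + 2) = 8 + D*(-7) = 8 - 7*D)
S(-209) - q(214) = (8 - 7*(-209)) - 1*1 = (8 + 1463) - 1 = 1471 - 1 = 1470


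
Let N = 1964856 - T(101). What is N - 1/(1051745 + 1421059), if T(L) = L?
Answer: 4858454023019/2472804 ≈ 1.9648e+6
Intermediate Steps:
N = 1964755 (N = 1964856 - 1*101 = 1964856 - 101 = 1964755)
N - 1/(1051745 + 1421059) = 1964755 - 1/(1051745 + 1421059) = 1964755 - 1/2472804 = 4858454023019/2472804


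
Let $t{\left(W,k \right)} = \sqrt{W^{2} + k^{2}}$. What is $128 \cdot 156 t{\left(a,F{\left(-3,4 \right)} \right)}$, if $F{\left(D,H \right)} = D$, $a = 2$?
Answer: $19968 \sqrt{13} \approx 71996.0$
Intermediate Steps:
$128 \cdot 156 t{\left(a,F{\left(-3,4 \right)} \right)} = 128 \cdot 156 \sqrt{2^{2} + \left(-3\right)^{2}} = 19968 \sqrt{4 + 9} = 19968 \sqrt{13}$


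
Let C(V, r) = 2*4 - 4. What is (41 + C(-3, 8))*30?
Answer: 1350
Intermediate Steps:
C(V, r) = 4 (C(V, r) = 8 - 4 = 4)
(41 + C(-3, 8))*30 = (41 + 4)*30 = 45*30 = 1350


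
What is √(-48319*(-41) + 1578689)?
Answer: 2*√889942 ≈ 1886.7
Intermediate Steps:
√(-48319*(-41) + 1578689) = √(1981079 + 1578689) = √3559768 = 2*√889942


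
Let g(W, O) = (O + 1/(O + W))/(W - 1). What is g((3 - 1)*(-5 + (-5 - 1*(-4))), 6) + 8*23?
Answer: 14317/78 ≈ 183.55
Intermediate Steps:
g(W, O) = (O + 1/(O + W))/(-1 + W)
g((3 - 1)*(-5 + (-5 - 1*(-4))), 6) + 8*23 = (1 + 6² + 6*((3 - 1)*(-5 + (-5 - 1*(-4)))))/(((3 - 1)*(-5 + (-5 - 1*(-4))))² - 1*6 - (3 - 1)*(-5 + (-5 - 1*(-4))) + 6*((3 - 1)*(-5 + (-5 - 1*(-4))))) + 8*23 = (1 + 36 + 6*(2*(-5 + (-5 + 4))))/((2*(-5 + (-5 + 4)))² - 6 - 2*(-5 + (-5 + 4)) + 6*(2*(-5 + (-5 + 4)))) + 184 = (1 + 36 + 6*(2*(-5 - 1)))/((2*(-5 - 1))² - 6 - 2*(-5 - 1) + 6*(2*(-5 - 1))) + 184 = (1 + 36 + 6*(2*(-6)))/((2*(-6))² - 6 - 2*(-6) + 6*(2*(-6))) + 184 = (1 + 36 + 6*(-12))/((-12)² - 6 - 1*(-12) + 6*(-12)) + 184 = (1 + 36 - 72)/(144 - 6 + 12 - 72) + 184 = -35/78 + 184 = 14317/78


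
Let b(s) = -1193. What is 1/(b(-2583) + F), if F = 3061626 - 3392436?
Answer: -1/332003 ≈ -3.0120e-6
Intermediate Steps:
F = -330810
1/(b(-2583) + F) = 1/(-1193 - 330810) = 1/(-332003) = -1/332003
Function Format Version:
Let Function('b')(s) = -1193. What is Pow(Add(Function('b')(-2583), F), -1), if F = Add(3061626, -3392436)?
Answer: Rational(-1, 332003) ≈ -3.0120e-6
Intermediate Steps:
F = -330810
Pow(Add(Function('b')(-2583), F), -1) = Pow(Add(-1193, -330810), -1) = Pow(-332003, -1) = Rational(-1, 332003)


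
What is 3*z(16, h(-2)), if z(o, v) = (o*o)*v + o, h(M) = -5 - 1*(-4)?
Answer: -720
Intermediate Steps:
h(M) = -1 (h(M) = -5 + 4 = -1)
z(o, v) = o + v*o**2 (z(o, v) = o**2*v + o = v*o**2 + o = o + v*o**2)
3*z(16, h(-2)) = 3*(16*(1 + 16*(-1))) = 3*(16*(1 - 16)) = 3*(16*(-15)) = 3*(-240) = -720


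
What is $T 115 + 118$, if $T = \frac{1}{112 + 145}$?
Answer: $\frac{30441}{257} \approx 118.45$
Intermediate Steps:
$T = \frac{1}{257} \approx 0.0038911$
$T 115 + 118 = \frac{1}{257} \cdot 115 + 118 = \frac{115}{257} + 118 = \frac{30441}{257}$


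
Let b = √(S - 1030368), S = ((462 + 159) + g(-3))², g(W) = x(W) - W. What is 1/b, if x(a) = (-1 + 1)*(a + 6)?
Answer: -I*√40062/160248 ≈ -0.001249*I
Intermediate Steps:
x(a) = 0 (x(a) = 0*(6 + a) = 0)
g(W) = -W (g(W) = 0 - W = -W)
S = 389376 (S = ((462 + 159) - 1*(-3))² = (621 + 3)² = 624² = 389376)
b = 4*I*√40062 (b = √(389376 - 1030368) = √(-640992) = 4*I*√40062 ≈ 800.62*I)
1/b = 1/(4*I*√40062) = -I*√40062/160248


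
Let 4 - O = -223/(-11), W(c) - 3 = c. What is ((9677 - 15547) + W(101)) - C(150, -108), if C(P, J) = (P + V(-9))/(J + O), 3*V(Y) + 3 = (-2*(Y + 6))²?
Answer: -7880351/1367 ≈ -5764.7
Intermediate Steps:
W(c) = 3 + c
O = -179/11 (O = 4 - (-223)/(-11) = 4 - (-223)*(-1)/11 = 4 - 1*223/11 = 4 - 223/11 = -179/11 ≈ -16.273)
V(Y) = -1 + (-12 - 2*Y)²/3 (V(Y) = -1 + (-2*(Y + 6))²/3 = -1 + (-2*(6 + Y))²/3 = -1 + (-12 - 2*Y)²/3)
C(P, J) = (11 + P)/(-179/11 + J) (C(P, J) = (P + (-1 + 4*(6 - 9)²/3))/(J - 179/11) = (P + (-1 + (4/3)*(-3)²))/(-179/11 + J) = (P + (-1 + (4/3)*9))/(-179/11 + J) = (P + (-1 + 12))/(-179/11 + J) = (P + 11)/(-179/11 + J) = (11 + P)/(-179/11 + J))
((9677 - 15547) + W(101)) - C(150, -108) = ((9677 - 15547) + (3 + 101)) - 11*(11 + 150)/(-179 + 11*(-108)) = (-5870 + 104) - 11*161/(-179 - 1188) = -5766 - 11*161/(-1367) = -5766 - 11*(-1)*161/1367 = -5766 - 1*(-1771/1367) = -5766 + 1771/1367 = -7880351/1367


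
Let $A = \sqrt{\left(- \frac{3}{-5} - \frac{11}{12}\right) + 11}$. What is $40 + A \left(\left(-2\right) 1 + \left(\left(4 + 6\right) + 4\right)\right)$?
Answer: $40 + \frac{2 \sqrt{9615}}{5} \approx 79.222$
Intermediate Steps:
$A = \frac{\sqrt{9615}}{30}$ ($A = \sqrt{\left(\left(-3\right) \left(- \frac{1}{5}\right) - \frac{11}{12}\right) + 11} = \sqrt{\left(\frac{3}{5} - \frac{11}{12}\right) + 11} = \sqrt{- \frac{19}{60} + 11} = \sqrt{\frac{641}{60}} = \frac{\sqrt{9615}}{30} \approx 3.2685$)
$40 + A \left(\left(-2\right) 1 + \left(\left(4 + 6\right) + 4\right)\right) = 40 + \frac{\sqrt{9615}}{30} \left(\left(-2\right) 1 + \left(\left(4 + 6\right) + 4\right)\right) = 40 + \frac{\sqrt{9615}}{30} \left(-2 + \left(10 + 4\right)\right) = 40 + \frac{\sqrt{9615}}{30} \left(-2 + 14\right) = 40 + \frac{\sqrt{9615}}{30} \cdot 12 = 40 + \frac{2 \sqrt{9615}}{5}$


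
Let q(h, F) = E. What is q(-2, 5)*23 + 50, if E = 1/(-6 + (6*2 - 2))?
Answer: 223/4 ≈ 55.750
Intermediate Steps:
E = ¼ (E = 1/(-6 + (12 - 2)) = 1/(-6 + 10) = 1/4 = ¼ ≈ 0.25000)
q(h, F) = ¼
q(-2, 5)*23 + 50 = (¼)*23 + 50 = 23/4 + 50 = 223/4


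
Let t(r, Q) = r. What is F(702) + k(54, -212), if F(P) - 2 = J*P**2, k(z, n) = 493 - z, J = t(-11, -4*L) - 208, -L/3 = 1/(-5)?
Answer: -107923635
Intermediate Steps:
L = 3/5 (L = -3/(-5) = -3*(-1/5) = 3/5 ≈ 0.60000)
J = -219 (J = -11 - 208 = -219)
F(P) = 2 - 219*P**2
F(702) + k(54, -212) = (2 - 219*702**2) + (493 - 1*54) = (2 - 219*492804) + (493 - 54) = (2 - 107924076) + 439 = -107924074 + 439 = -107923635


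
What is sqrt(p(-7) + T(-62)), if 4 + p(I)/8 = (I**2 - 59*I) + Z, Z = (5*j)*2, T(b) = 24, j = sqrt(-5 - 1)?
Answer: 2*sqrt(922 + 20*I*sqrt(6)) ≈ 60.75 + 1.6128*I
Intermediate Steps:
j = I*sqrt(6) (j = sqrt(-6) = I*sqrt(6) ≈ 2.4495*I)
Z = 10*I*sqrt(6) (Z = (5*(I*sqrt(6)))*2 = (5*I*sqrt(6))*2 = 10*I*sqrt(6) ≈ 24.495*I)
p(I) = -32 - 472*I + 8*I**2 + 80*I*sqrt(6) (p(I) = -32 + 8*((I**2 - 59*I) + 10*I*sqrt(6)) = -32 + 8*(I**2 - 59*I + 10*I*sqrt(6)) = -32 + (-472*I + 8*I**2 + 80*I*sqrt(6)) = -32 - 472*I + 8*I**2 + 80*I*sqrt(6))
sqrt(p(-7) + T(-62)) = sqrt((-32 - 472*(-7) + 8*(-7)**2 + 80*I*sqrt(6)) + 24) = sqrt((-32 + 3304 + 8*49 + 80*I*sqrt(6)) + 24) = sqrt((-32 + 3304 + 392 + 80*I*sqrt(6)) + 24) = sqrt((3664 + 80*I*sqrt(6)) + 24) = sqrt(3688 + 80*I*sqrt(6))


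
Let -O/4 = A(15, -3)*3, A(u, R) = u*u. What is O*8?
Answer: -21600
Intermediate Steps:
A(u, R) = u²
O = -2700 (O = -4*15²*3 = -900*3 = -4*675 = -2700)
O*8 = -2700*8 = -21600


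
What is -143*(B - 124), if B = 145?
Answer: -3003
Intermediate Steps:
-143*(B - 124) = -143*(145 - 124) = -143*21 = -3003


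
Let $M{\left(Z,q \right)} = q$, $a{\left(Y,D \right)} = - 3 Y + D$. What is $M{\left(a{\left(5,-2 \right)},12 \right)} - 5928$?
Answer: $-5916$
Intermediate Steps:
$a{\left(Y,D \right)} = D - 3 Y$
$M{\left(a{\left(5,-2 \right)},12 \right)} - 5928 = 12 - 5928 = -5916$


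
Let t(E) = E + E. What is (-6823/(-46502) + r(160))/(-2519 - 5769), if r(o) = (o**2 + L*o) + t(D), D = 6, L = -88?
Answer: -536267887/385408576 ≈ -1.3914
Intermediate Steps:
t(E) = 2*E
r(o) = 12 + o**2 - 88*o (r(o) = (o**2 - 88*o) + 2*6 = (o**2 - 88*o) + 12 = 12 + o**2 - 88*o)
(-6823/(-46502) + r(160))/(-2519 - 5769) = (-6823/(-46502) + (12 + 160**2 - 88*160))/(-2519 - 5769) = (-6823*(-1/46502) + (12 + 25600 - 14080))/(-8288) = (6823/46502 + 11532)*(-1/8288) = (536267887/46502)*(-1/8288) = -536267887/385408576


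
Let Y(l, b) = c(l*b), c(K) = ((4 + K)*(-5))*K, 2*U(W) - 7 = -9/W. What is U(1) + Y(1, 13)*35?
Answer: -38676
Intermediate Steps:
U(W) = 7/2 - 9/(2*W) (U(W) = 7/2 + (-9/W)/2 = 7/2 - 9/(2*W))
c(K) = K*(-20 - 5*K) (c(K) = (-20 - 5*K)*K = K*(-20 - 5*K))
Y(l, b) = -5*b*l*(4 + b*l) (Y(l, b) = -5*l*b*(4 + l*b) = -5*b*l*(4 + b*l))
U(1) + Y(1, 13)*35 = (½)*(-9 + 7*1)/1 - 5*13*1*(4 + 13*1)*35 = (½)*1*(-9 + 7) - 5*13*1*(4 + 13)*35 = (½)*1*(-2) - 5*13*1*17*35 = -1 - 1105*35 = -1 - 38675 = -38676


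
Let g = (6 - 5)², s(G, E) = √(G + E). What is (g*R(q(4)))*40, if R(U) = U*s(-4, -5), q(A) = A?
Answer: 480*I ≈ 480.0*I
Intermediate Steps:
s(G, E) = √(E + G)
g = 1 (g = 1² = 1)
R(U) = 3*I*U (R(U) = U*√(-5 - 4) = U*√(-9) = U*(3*I) = 3*I*U)
(g*R(q(4)))*40 = (1*(3*I*4))*40 = (1*(12*I))*40 = (12*I)*40 = 480*I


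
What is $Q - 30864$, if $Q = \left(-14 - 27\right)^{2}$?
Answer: $-29183$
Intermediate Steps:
$Q = 1681$ ($Q = \left(-41\right)^{2} = 1681$)
$Q - 30864 = 1681 - 30864 = -29183$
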